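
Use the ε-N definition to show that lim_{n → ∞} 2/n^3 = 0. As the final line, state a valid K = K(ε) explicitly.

Fix ε > 0. For n ≥ 1, |2/n^3 − 0| = 2/n^3.
2/n^3 < ε ⇔ n^3 > 2/ε ⇔ n > (2/ε)^{1/3}.
Take K = (2/ε)^{1/3}. Then n > K implies 2/n^3 < ε.

K = (2/ε)^{1/3}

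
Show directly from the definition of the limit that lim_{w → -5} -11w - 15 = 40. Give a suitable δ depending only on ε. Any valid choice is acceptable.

δ = ε/11

Let ε > 0. We need δ > 0 so that 0 < |w + 5| < δ implies |(-11w - 15) − 40| < ε.
|(-11w - 15) − 40| = |-11w - 55| = 11|w + 5|.
So 11|w + 5| < ε exactly when |w + 5| < ε/11.
Choosing δ = ε/11 gives |(-11w - 15) − 40| = 11|w + 5| < ε whenever |w + 5| < δ.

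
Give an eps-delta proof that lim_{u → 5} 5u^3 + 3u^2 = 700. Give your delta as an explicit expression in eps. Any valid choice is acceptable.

Fix eps > 0. We want delta > 0 such that 0 < |u − 5| < delta implies |(5u^3 + 3u^2) − 700| < eps.
(5u^3 + 3u^2) − 700 = 5u^3 + 3u^2 - 700 = (u − 5)(5u^2 + 28u + 140).
So |(5u^3 + 3u^2) − 700| = |u − 5|·|5u^2 + 28u + 140|.
Assume first that |u − 5| < 1, so |u| < 6. Then |5u^2 + 28u + 140| ≤ 5·6^2 + 28·6 + 140 = 488.
Hence |(5u^3 + 3u^2) − 700| ≤ 488|u − 5| < eps provided |u − 5| < eps/488.
Take delta = min(1, eps/488). Then 0 < |u − 5| < delta gives both |u − 5| < 1 and |u − 5| < eps/488, so |(5u^3 + 3u^2) − 700| < eps.

delta = min(1, eps/488)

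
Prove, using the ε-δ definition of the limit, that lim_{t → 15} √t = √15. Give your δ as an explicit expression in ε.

Let ε > 0 be given. We want δ > 0 such that 0 < |t − 15| < δ implies |√t − √15| < ε.
Rationalise: √t − √15 = (t − 15)/(√t + √15), so |√t − √15| = |t − 15|/(√t + √15).
Restrict δ ≤ 15 so that |t − 15| < 15 forces t > 0, and then √t + √15 > √15.
Hence |√t − √15| < |t − 15|/√15, which is < ε once |t − 15| < √15·ε.
Take δ = min(15, √15·ε). If 0 < |t − 15| < δ then t > 0 and |√t − √15| < |t − 15|/√15 < ε.

δ = min(15, √15·ε)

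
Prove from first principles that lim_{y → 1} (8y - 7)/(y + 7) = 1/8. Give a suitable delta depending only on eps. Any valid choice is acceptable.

Let eps > 0. We want delta > 0 with 0 < |y − 1| < delta ⇒ |(8y - 7)/(y + 7) − (1/8)| < eps.
Combining over a common denominator, (8y - 7)/(y + 7) − (1/8) = [(8y - 7)·8 − 1·(y + 7)] / [8·(y + 7)] = 63(y − 1) / (8(y + 7)).
So |(8y - 7)/(y + 7) − (1/8)| = 63|y − 1| / (8·|y + 7|).
Restrict delta ≤ 4. Then |y − 1| < 4 gives |y + 7| = |(y − 1) + 8| ≥ 8 − 4 = 4.
Hence |(8y - 7)/(y + 7) − (1/8)| < 63|y − 1|/(8·4) = (63/32)|y − 1|, which is < eps once |y − 1| < (32/63)eps.
Take delta = min(4, (32/63)eps). Then 0 < |y − 1| < delta forces both bounds, so |(8y - 7)/(y + 7) − (1/8)| < eps.

delta = min(4, (32/63)eps)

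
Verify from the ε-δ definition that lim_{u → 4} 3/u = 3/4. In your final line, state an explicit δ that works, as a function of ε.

Let ε > 0. We seek δ > 0 such that 0 < |u − 4| < δ implies |3/u − (3/4)| < ε.
|3/u − (3/4)| = 3·|4 − u|/(4·|u|) = 3|u − 4|/(4|u|).
Require δ ≤ 2 so that |u| > 4 − 2 = 2, hence 4|u| > 8.
Then |3/u − (3/4)| < 3|u − 4|/8, which is < ε when |u − 4| < (8/3)ε.
Take δ = min(2, (8/3)ε). Then 0 < |u − 4| < δ gives both |u − 4| < 2 and |u − 4| < (8/3)ε, so |3/u − (3/4)| < ε.

δ = min(2, (8/3)ε)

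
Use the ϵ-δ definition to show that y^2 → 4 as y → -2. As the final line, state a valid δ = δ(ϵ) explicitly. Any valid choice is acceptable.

δ = min(1, ϵ/5)

Fix ϵ > 0. We seek δ > 0 with 0 < |y + 2| < δ ⇒ |y^2 − 4| < ϵ.
Factor: y^2 − 4 = (y + 2)(y - 2), so |y^2 − 4| = |y + 2|·|y - 2|.
Restrict δ ≤ 1. Then |y + 2| < 1 gives |y| < 3, so by the triangle inequality |y - 2| ≤ 3 + 2 = 5.
Hence |y^2 − 4| ≤ 5|y + 2|, which is < ϵ once |y + 2| < ϵ/5.
Take δ = min(1, ϵ/5). If 0 < |y + 2| < δ then both bounds hold and |y^2 − 4| ≤ 5|y + 2| < 5·(ϵ/5) = ϵ.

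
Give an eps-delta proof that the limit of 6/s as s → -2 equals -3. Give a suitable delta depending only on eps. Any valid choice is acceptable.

delta = min(1, (1/3)eps)

Let eps > 0 be given. We seek delta > 0 such that 0 < |s + 2| < delta implies |6/s + 3| < eps.
|6/s + 3| = 6·|-2 − s|/(2·|s|) = 6|s + 2|/(2|s|).
Require delta ≤ 1 so that |s| > 2 − 1 = 1, hence 2|s| > 2.
Then |6/s + 3| < 6|s + 2|/2, which is < eps when |s + 2| < (1/3)eps.
Take delta = min(1, (1/3)eps). Then 0 < |s + 2| < delta gives both |s + 2| < 1 and |s + 2| < (1/3)eps, so |6/s + 3| < eps.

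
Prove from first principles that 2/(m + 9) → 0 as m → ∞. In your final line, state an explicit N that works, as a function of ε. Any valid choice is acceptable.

N = 2/ε

Fix ε > 0. For m ≥ 1, |2/(m + 9) − 0| = 2/(m + 9) ≤ 2/m.
We need 2/m < ε, i.e. m > 2/ε.
Take N = 2/ε. If m > N then |2/(m + 9)| ≤ 2/m < ε.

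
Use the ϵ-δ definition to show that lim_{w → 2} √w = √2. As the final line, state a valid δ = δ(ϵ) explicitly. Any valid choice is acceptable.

δ = min(2, √2·ϵ)

Fix ϵ > 0. We want δ > 0 such that 0 < |w − 2| < δ implies |√w − √2| < ϵ.
Multiplying by the conjugate, |√w − √2| = |w − 2|/(√w + √2).
Restrict δ ≤ 2 so that |w − 2| < 2 forces w > 0, and then √w + √2 > √2.
Hence |√w − √2| < |w − 2|/√2, which is < ϵ once |w − 2| < √2·ϵ.
Take δ = min(2, √2·ϵ). If 0 < |w − 2| < δ then w > 0 and |√w − √2| < |w − 2|/√2 < ϵ.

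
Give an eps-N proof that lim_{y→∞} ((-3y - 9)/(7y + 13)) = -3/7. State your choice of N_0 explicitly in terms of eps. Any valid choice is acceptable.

Let eps > 0. We seek N_0 > 0 such that y > N_0 implies |(-3y - 9)/(7y + 13) + 3/7| < eps.
(-3y - 9)/(7y + 13) + 3/7 = (7(-3y - 9) − (-3)(7y + 13)) / (7(7y + 13)) = -24/(7(7y + 13)).
For y > 0 we have 7y + 13 > 7y, so |(-3y - 9)/(7y + 13) + 3/7| = 24/(7(7y + 13)) < 24/(7·7y) = (24/49)/y.
Thus |(-3y - 9)/(7y + 13) + 3/7| < eps whenever y > (24/49)/eps.
Take N_0 = (24/49)/eps. If y > N_0 then |(-3y - 9)/(7y + 13) + 3/7| < (24/49)/y < eps.

N_0 = (24/49)/eps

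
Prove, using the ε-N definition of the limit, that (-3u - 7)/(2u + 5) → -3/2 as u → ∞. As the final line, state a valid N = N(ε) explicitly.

Suppose ε > 0. We seek N > 0 such that u > N implies |(-3u - 7)/(2u + 5) + 3/2| < ε.
(-3u - 7)/(2u + 5) + 3/2 = (2(-3u - 7) − (-3)(2u + 5)) / (2(2u + 5)) = 1/(2(2u + 5)).
For u > 0 we have 2u + 5 > 2u, so |(-3u - 7)/(2u + 5) + 3/2| = 1/(2(2u + 5)) < 1/(2·2u) = (1/4)/u.
Thus |(-3u - 7)/(2u + 5) + 3/2| < ε whenever u > (1/4)/ε.
Take N = (1/4)/ε. If u > N then |(-3u - 7)/(2u + 5) + 3/2| < (1/4)/u < ε.

N = (1/4)/ε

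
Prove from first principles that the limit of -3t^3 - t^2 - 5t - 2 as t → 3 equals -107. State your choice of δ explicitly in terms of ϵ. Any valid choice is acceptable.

Suppose ϵ > 0. We want δ > 0 such that 0 < |t − 3| < δ implies |(-3t^3 - t^2 - 5t - 2) + 107| < ϵ.
(-3t^3 - t^2 - 5t - 2) + 107 = -3t^3 - t^2 - 5t + 105 = (t − 3)(-3t^2 - 10t - 35).
So |(-3t^3 - t^2 - 5t - 2) + 107| = |t − 3|·|-3t^2 - 10t - 35|.
Assume first that |t − 3| < 1, so |t| < 4. Then |-3t^2 - 10t - 35| ≤ 3·4^2 + 10·4 + 35 = 123.
Hence |(-3t^3 - t^2 - 5t - 2) + 107| ≤ 123|t − 3| < ϵ provided |t − 3| < ϵ/123.
Choosing δ = min(1, ϵ/123) ensures both conditions, hence |(-3t^3 - t^2 - 5t - 2) + 107| < ϵ.

δ = min(1, ϵ/123)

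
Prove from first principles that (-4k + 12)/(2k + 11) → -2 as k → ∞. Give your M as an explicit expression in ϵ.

Fix ϵ > 0. For k ≥ 1, |(-4k + 12)/(2k + 11) + 2| = |68|/(2(2k + 11)) = 68/(2(2k + 11)).
Since 2k + 11 ≥ 2k for k ≥ 1, this is ≤ 68/(2·2k) = 17/k.
So |(-4k + 12)/(2k + 11) + 2| < ϵ whenever k > 17/ϵ.
Take M = 17/ϵ. If k > M then |(-4k + 12)/(2k + 11) + 2| ≤ 17/k < ϵ.

M = 17/ϵ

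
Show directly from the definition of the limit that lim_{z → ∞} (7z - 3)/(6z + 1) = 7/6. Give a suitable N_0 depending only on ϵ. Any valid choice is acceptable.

Let ϵ > 0 be given. We seek N_0 > 0 such that z > N_0 implies |(7z - 3)/(6z + 1) − (7/6)| < ϵ.
(7z - 3)/(6z + 1) − (7/6) = (6(7z - 3) − 7(6z + 1)) / (6(6z + 1)) = -25/(6(6z + 1)).
For z > 0 we have 6z + 1 > 6z, so |(7z - 3)/(6z + 1) − (7/6)| = 25/(6(6z + 1)) < 25/(6·6z) = (25/36)/z.
Thus |(7z - 3)/(6z + 1) − (7/6)| < ϵ whenever z > (25/36)/ϵ.
Take N_0 = (25/36)/ϵ. If z > N_0 then |(7z - 3)/(6z + 1) − (7/6)| < (25/36)/z < ϵ.

N_0 = (25/36)/ϵ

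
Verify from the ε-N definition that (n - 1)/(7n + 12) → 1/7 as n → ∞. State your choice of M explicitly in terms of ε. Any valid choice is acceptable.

M = (19/49)/ε

Let ε > 0 be given. For n ≥ 1, |(n - 1)/(7n + 12) − (1/7)| = |-19|/(7(7n + 12)) = 19/(7(7n + 12)).
Since 7n + 12 ≥ 7n for n ≥ 1, this is ≤ 19/(7·7n) = (19/49)/n.
So |(n - 1)/(7n + 12) − (1/7)| < ε whenever n > (19/49)/ε.
Take M = (19/49)/ε. If n > M then |(n - 1)/(7n + 12) − (1/7)| ≤ (19/49)/n < ε.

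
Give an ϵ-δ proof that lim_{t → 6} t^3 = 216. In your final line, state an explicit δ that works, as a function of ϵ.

Let ϵ > 0 be given. We seek δ > 0 with 0 < |t − 6| < δ ⇒ |t^3 − 216| < ϵ.
Factor: t^3 − 216 = (t − 6)(t^2 + 6t + 36), so |t^3 − 216| = |t − 6|·|t^2 + 6t + 36|.
Restrict δ ≤ 2. Then |t − 6| < 2 gives |t| < 8, so by the triangle inequality |t^2 + 6t + 36| ≤ 8^2 + 6·8 + 36 = 148.
Hence |t^3 − 216| ≤ 148|t − 6|, which is < ϵ once |t − 6| < ϵ/148.
Take δ = min(2, ϵ/148). If 0 < |t − 6| < δ then both bounds hold and |t^3 − 216| ≤ 148|t − 6| < 148·(ϵ/148) = ϵ.

δ = min(2, ϵ/148)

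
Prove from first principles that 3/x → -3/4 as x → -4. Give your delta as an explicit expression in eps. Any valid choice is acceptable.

Fix eps > 0. We seek delta > 0 such that 0 < |x + 4| < delta implies |3/x + 3/4| < eps.
|3/x + 3/4| = 3·|-4 − x|/(4·|x|) = 3|x + 4|/(4|x|).
Restrict delta ≤ 2. Then |x + 4| < 2 gives |x| > 2, so 4|x| > 8.
Then |3/x + 3/4| < 3|x + 4|/8, which is < eps when |x + 4| < (8/3)eps.
Take delta = min(2, (8/3)eps). Then 0 < |x + 4| < delta gives both |x + 4| < 2 and |x + 4| < (8/3)eps, so |3/x + 3/4| < eps.

delta = min(2, (8/3)eps)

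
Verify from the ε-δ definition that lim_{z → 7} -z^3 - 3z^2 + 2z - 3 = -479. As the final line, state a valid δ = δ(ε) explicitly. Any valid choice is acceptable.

Fix ε > 0. We want δ > 0 such that 0 < |z − 7| < δ implies |(-z^3 - 3z^2 + 2z - 3) + 479| < ε.
(-z^3 - 3z^2 + 2z - 3) + 479 = -z^3 - 3z^2 + 2z + 476 = (z − 7)(-z^2 - 10z - 68).
So |(-z^3 - 3z^2 + 2z - 3) + 479| = |z − 7|·|-z^2 - 10z - 68|.
Require δ ≤ 1. Then |z − 7| < 1 gives |z| < 8, and by the triangle inequality |-z^2 - 10z - 68| ≤ 8^2 + 10·8 + 68 = 212.
Hence |(-z^3 - 3z^2 + 2z - 3) + 479| ≤ 212|z − 7| < ε provided |z − 7| < ε/212.
Choosing δ = min(1, ε/212) ensures both conditions, hence |(-z^3 - 3z^2 + 2z - 3) + 479| < ε.

δ = min(1, ε/212)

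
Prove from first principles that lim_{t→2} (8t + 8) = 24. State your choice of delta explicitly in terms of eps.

delta = eps/8

Let eps > 0. We need delta > 0 so that 0 < |t − 2| < delta implies |(8t + 8) − 24| < eps.
Since (8t + 8) − 24 = 8(t − 2), we have |(8t + 8) − 24| = 8|t − 2|.
Thus it suffices that |t − 2| < eps/8.
Choosing delta = eps/8 gives |(8t + 8) − 24| = 8|t − 2| < eps whenever |t − 2| < delta.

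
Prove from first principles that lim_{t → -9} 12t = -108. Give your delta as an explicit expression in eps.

Let eps > 0. We need delta > 0 so that 0 < |t + 9| < delta implies |(12t) + 108| < eps.
|(12t) + 108| = |12t + 108| = 12|t + 9|.
So 12|t + 9| < eps exactly when |t + 9| < eps/12.
Choosing delta = eps/12 gives |(12t) + 108| = 12|t + 9| < eps whenever |t + 9| < delta.

delta = eps/12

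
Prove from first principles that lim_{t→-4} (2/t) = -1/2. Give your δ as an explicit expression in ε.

δ = min(2, 4ε)

Let ε > 0. We seek δ > 0 such that 0 < |t + 4| < δ implies |2/t + 1/2| < ε.
|2/t + 1/2| = 2·|-4 − t|/(4·|t|) = 2|t + 4|/(4|t|).
Require δ ≤ 2 so that |t| > 4 − 2 = 2, hence 4|t| > 8.
Then |2/t + 1/2| < 2|t + 4|/8, which is < ε when |t + 4| < 4ε.
Take δ = min(2, 4ε). Then 0 < |t + 4| < δ gives both |t + 4| < 2 and |t + 4| < 4ε, so |2/t + 1/2| < ε.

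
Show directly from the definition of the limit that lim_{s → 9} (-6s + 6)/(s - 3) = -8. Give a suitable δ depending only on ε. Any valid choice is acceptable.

Fix ε > 0. We want δ > 0 with 0 < |s − 9| < δ ⇒ |(-6s + 6)/(s - 3) + 8| < ε.
Combining over a common denominator, (-6s + 6)/(s - 3) + 8 = [(-6s + 6)·6 − (-48)·(s - 3)] / [6·(s - 3)] = 12(s − 9) / (6(s - 3)).
So |(-6s + 6)/(s - 3) + 8| = 12|s − 9| / (6·|s − 3|).
Require δ ≤ 3, so |s − 3| ≥ |6| − |s − 9| > 6 − 3 = 3.
Hence |(-6s + 6)/(s - 3) + 8| < 12|s − 9|/(6·3) = (2/3)|s − 9|, which is < ε once |s − 9| < (3/2)ε.
Take δ = min(3, (3/2)ε). Then 0 < |s − 9| < δ forces both bounds, so |(-6s + 6)/(s - 3) + 8| < ε.

δ = min(3, (3/2)ε)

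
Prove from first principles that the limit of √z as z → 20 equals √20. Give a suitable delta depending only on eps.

Let eps > 0. We want delta > 0 such that 0 < |z − 20| < delta implies |√z − √20| < eps.
Rationalise: √z − √20 = (z − 20)/(√z + √20), so |√z − √20| = |z − 20|/(√z + √20).
Restrict delta ≤ 20 so that |z − 20| < 20 forces z > 0, and then √z + √20 > √20.
Hence |√z − √20| < |z − 20|/√20, which is < eps once |z − 20| < √20·eps.
Take delta = min(20, √20·eps). If 0 < |z − 20| < delta then z > 0 and |√z − √20| < |z − 20|/√20 < eps.

delta = min(20, √20·eps)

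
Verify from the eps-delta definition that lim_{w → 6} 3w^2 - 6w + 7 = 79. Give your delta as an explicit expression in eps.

Fix eps > 0. We want delta > 0 such that 0 < |w − 6| < delta implies |(3w^2 - 6w + 7) − 79| < eps.
(3w^2 - 6w + 7) − 79 = 3w^2 - 6w - 72 = (w − 6)(3w + 12).
So |(3w^2 - 6w + 7) − 79| = |w − 6|·|3w + 12|.
Assume first that |w − 6| < 2, so |w| < 8. Then |3w + 12| ≤ 3·8 + 12 = 36.
Hence |(3w^2 - 6w + 7) − 79| ≤ 36|w − 6| < eps provided |w − 6| < eps/36.
Take delta = min(2, eps/36). Then 0 < |w − 6| < delta gives both |w − 6| < 2 and |w − 6| < eps/36, so |(3w^2 - 6w + 7) − 79| < eps.

delta = min(2, eps/36)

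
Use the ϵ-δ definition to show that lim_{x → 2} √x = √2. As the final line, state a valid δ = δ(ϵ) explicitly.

Let ϵ > 0 be given. We want δ > 0 such that 0 < |x − 2| < δ implies |√x − √2| < ϵ.
Multiplying by the conjugate, |√x − √2| = |x − 2|/(√x + √2).
Restrict δ ≤ 2 so that |x − 2| < 2 forces x > 0, and then √x + √2 > √2.
Hence |√x − √2| < |x − 2|/√2, which is < ϵ once |x − 2| < √2·ϵ.
Take δ = min(2, √2·ϵ). If 0 < |x − 2| < δ then x > 0 and |√x − √2| < |x − 2|/√2 < ϵ.

δ = min(2, √2·ϵ)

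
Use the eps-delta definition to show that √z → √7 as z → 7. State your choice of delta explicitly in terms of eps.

delta = min(7, √7·eps)

Let eps > 0 be given. We want delta > 0 such that 0 < |z − 7| < delta implies |√z − √7| < eps.
Rationalise: √z − √7 = (z − 7)/(√z + √7), so |√z − √7| = |z − 7|/(√z + √7).
Restrict delta ≤ 7 so that |z − 7| < 7 forces z > 0, and then √z + √7 > √7.
Hence |√z − √7| < |z − 7|/√7, which is < eps once |z − 7| < √7·eps.
Take delta = min(7, √7·eps). If 0 < |z − 7| < delta then z > 0 and |√z − √7| < |z − 7|/√7 < eps.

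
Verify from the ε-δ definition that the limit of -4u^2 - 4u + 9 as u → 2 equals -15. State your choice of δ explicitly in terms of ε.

δ = min(1, ε/24)

Let ε > 0 be given. We want δ > 0 such that 0 < |u − 2| < δ implies |(-4u^2 - 4u + 9) + 15| < ε.
(-4u^2 - 4u + 9) + 15 = -4u^2 - 4u + 24 = (u − 2)(-4u - 12).
So |(-4u^2 - 4u + 9) + 15| = |u − 2|·|-4u - 12|.
Require δ ≤ 1. Then |u − 2| < 1 gives |u| < 3, and by the triangle inequality |-4u - 12| ≤ 4·3 + 12 = 24.
Hence |(-4u^2 - 4u + 9) + 15| ≤ 24|u − 2| < ε provided |u − 2| < ε/24.
Choosing δ = min(1, ε/24) ensures both conditions, hence |(-4u^2 - 4u + 9) + 15| < ε.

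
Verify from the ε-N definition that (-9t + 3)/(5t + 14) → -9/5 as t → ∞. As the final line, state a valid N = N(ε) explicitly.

N = (141/25)/ε

Suppose ε > 0. We seek N > 0 such that t > N implies |(-9t + 3)/(5t + 14) + 9/5| < ε.
(-9t + 3)/(5t + 14) + 9/5 = (5(-9t + 3) − (-9)(5t + 14)) / (5(5t + 14)) = 141/(5(5t + 14)).
For t > 0 we have 5t + 14 > 5t, so |(-9t + 3)/(5t + 14) + 9/5| = 141/(5(5t + 14)) < 141/(5·5t) = (141/25)/t.
Thus |(-9t + 3)/(5t + 14) + 9/5| < ε whenever t > (141/25)/ε.
Take N = (141/25)/ε. If t > N then |(-9t + 3)/(5t + 14) + 9/5| < (141/25)/t < ε.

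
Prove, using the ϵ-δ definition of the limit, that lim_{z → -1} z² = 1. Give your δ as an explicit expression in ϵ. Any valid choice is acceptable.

δ = min(1, ϵ/3)

Suppose ϵ > 0. We seek δ > 0 with 0 < |z + 1| < δ ⇒ |z² − 1| < ϵ.
Factor: z² − 1 = (z + 1)(z - 1), so |z² − 1| = |z + 1|·|z - 1|.
Impose δ ≤ 1 so that |z| < 2; then |z - 1| ≤ 3.
Hence |z² − 1| ≤ 3|z + 1|, which is < ϵ once |z + 1| < ϵ/3.
Take δ = min(1, ϵ/3). If 0 < |z + 1| < δ then both bounds hold and |z² − 1| ≤ 3|z + 1| < 3·(ϵ/3) = ϵ.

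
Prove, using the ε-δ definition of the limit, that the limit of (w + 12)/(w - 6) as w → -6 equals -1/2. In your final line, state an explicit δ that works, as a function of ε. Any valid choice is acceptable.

Suppose ε > 0. We want δ > 0 with 0 < |w + 6| < δ ⇒ |(w + 12)/(w - 6) + 1/2| < ε.
Combining over a common denominator, (w + 12)/(w - 6) + 1/2 = [(w + 12)·(-12) − 6·(w - 6)] / [(-12)·(w - 6)] = -18(w + 6) / ((-12)(w - 6)).
So |(w + 12)/(w - 6) + 1/2| = 18|w + 6| / (12·|w − 6|).
Require δ ≤ 6, so |w − 6| ≥ |-12| − |w + 6| > 12 − 6 = 6.
Hence |(w + 12)/(w - 6) + 1/2| < 18|w + 6|/(12·6) = (1/4)|w + 6|, which is < ε once |w + 6| < 4ε.
Take δ = min(6, 4ε). Then 0 < |w + 6| < δ forces both bounds, so |(w + 12)/(w - 6) + 1/2| < ε.

δ = min(6, 4ε)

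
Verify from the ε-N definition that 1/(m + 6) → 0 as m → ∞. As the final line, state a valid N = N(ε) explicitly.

Suppose ε > 0. For m ≥ 1, |1/(m + 6) − 0| = 1/(m + 6) ≤ 1/m.
We need 1/m < ε, i.e. m > 1/ε.
Take N = 1/ε. If m > N then |1/(m + 6)| ≤ 1/m < ε.

N = 1/ε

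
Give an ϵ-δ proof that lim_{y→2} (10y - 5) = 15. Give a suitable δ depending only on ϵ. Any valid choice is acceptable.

δ = ϵ/10

Suppose ϵ > 0. We need δ > 0 so that 0 < |y − 2| < δ implies |(10y - 5) − 15| < ϵ.
|(10y - 5) − 15| = |10y - 20| = 10|y − 2|.
So 10|y − 2| < ϵ exactly when |y − 2| < ϵ/10.
Choosing δ = ϵ/10 gives |(10y - 5) − 15| = 10|y − 2| < ϵ whenever |y − 2| < δ.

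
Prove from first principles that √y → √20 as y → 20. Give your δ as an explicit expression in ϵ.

Suppose ϵ > 0. We want δ > 0 such that 0 < |y − 20| < δ implies |√y − √20| < ϵ.
Rationalise: √y − √20 = (y − 20)/(√y + √20), so |√y − √20| = |y − 20|/(√y + √20).
Restrict δ ≤ 20 so that |y − 20| < 20 forces y > 0, and then √y + √20 > √20.
Hence |√y − √20| < |y − 20|/√20, which is < ϵ once |y − 20| < √20·ϵ.
Take δ = min(20, √20·ϵ). If 0 < |y − 20| < δ then y > 0 and |√y − √20| < |y − 20|/√20 < ϵ.

δ = min(20, √20·ϵ)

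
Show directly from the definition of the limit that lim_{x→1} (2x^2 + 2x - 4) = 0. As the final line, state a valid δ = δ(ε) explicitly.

δ = min(1, ε/8)

Let ε > 0. We want δ > 0 such that 0 < |x − 1| < δ implies |(2x^2 + 2x - 4)| < ε.
(2x^2 + 2x - 4) = 2x^2 + 2x - 4 = (x − 1)(2x + 4).
So |(2x^2 + 2x - 4)| = |x − 1|·|2x + 4|.
Assume first that |x − 1| < 1, so |x| < 2. Then |2x + 4| ≤ 2·2 + 4 = 8.
Hence |(2x^2 + 2x - 4)| ≤ 8|x − 1| < ε provided |x − 1| < ε/8.
Take δ = min(1, ε/8). Then 0 < |x − 1| < δ gives both |x − 1| < 1 and |x − 1| < ε/8, so |(2x^2 + 2x - 4)| < ε.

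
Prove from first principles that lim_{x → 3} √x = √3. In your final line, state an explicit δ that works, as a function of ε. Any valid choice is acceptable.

δ = min(3, √3·ε)

Suppose ε > 0. We want δ > 0 such that 0 < |x − 3| < δ implies |√x − √3| < ε.
Multiplying by the conjugate, |√x − √3| = |x − 3|/(√x + √3).
Restrict δ ≤ 3 so that |x − 3| < 3 forces x > 0, and then √x + √3 > √3.
Hence |√x − √3| < |x − 3|/√3, which is < ε once |x − 3| < √3·ε.
Take δ = min(3, √3·ε). If 0 < |x − 3| < δ then x > 0 and |√x − √3| < |x − 3|/√3 < ε.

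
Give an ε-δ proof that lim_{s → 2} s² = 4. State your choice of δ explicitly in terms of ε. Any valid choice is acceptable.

Suppose ε > 0. We seek δ > 0 with 0 < |s − 2| < δ ⇒ |s² − 4| < ε.
Factor: s² − 4 = (s − 2)(s + 2), so |s² − 4| = |s − 2|·|s + 2|.
Restrict δ ≤ 1. Then |s − 2| < 1 gives |s| < 3, so by the triangle inequality |s + 2| ≤ 3 + 2 = 5.
Hence |s² − 4| ≤ 5|s − 2|, which is < ε once |s − 2| < ε/5.
Take δ = min(1, ε/5). If 0 < |s − 2| < δ then both bounds hold and |s² − 4| ≤ 5|s − 2| < 5·(ε/5) = ε.

δ = min(1, ε/5)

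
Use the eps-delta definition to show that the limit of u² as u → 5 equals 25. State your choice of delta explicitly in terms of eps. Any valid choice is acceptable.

Let eps > 0 be given. We seek delta > 0 with 0 < |u − 5| < delta ⇒ |u² − 25| < eps.
Factor: u² − 25 = (u − 5)(u + 5), so |u² − 25| = |u − 5|·|u + 5|.
Restrict delta ≤ 1. Then |u − 5| < 1 gives |u| < 6, so by the triangle inequality |u + 5| ≤ 6 + 5 = 11.
Hence |u² − 25| ≤ 11|u − 5|, which is < eps once |u − 5| < eps/11.
Take delta = min(1, eps/11). If 0 < |u − 5| < delta then both bounds hold and |u² − 25| ≤ 11|u − 5| < 11·(eps/11) = eps.

delta = min(1, eps/11)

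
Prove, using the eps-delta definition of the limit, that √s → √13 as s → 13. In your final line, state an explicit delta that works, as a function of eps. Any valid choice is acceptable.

Fix eps > 0. We want delta > 0 such that 0 < |s − 13| < delta implies |√s − √13| < eps.
Rationalise: √s − √13 = (s − 13)/(√s + √13), so |√s − √13| = |s − 13|/(√s + √13).
Restrict delta ≤ 13 so that |s − 13| < 13 forces s > 0, and then √s + √13 > √13.
Hence |√s − √13| < |s − 13|/√13, which is < eps once |s − 13| < √13·eps.
Take delta = min(13, √13·eps). If 0 < |s − 13| < delta then s > 0 and |√s − √13| < |s − 13|/√13 < eps.

delta = min(13, √13·eps)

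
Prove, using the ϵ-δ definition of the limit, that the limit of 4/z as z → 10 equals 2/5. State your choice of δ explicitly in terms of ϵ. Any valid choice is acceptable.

δ = min(5, (25/2)ϵ)

Let ϵ > 0. We seek δ > 0 such that 0 < |z − 10| < δ implies |4/z − (2/5)| < ϵ.
|4/z − (2/5)| = 4·|10 − z|/(10·|z|) = 4|z − 10|/(10|z|).
Restrict δ ≤ 5. Then |z − 10| < 5 gives |z| > 5, so 10|z| > 50.
Then |4/z − (2/5)| < 4|z − 10|/50, which is < ϵ when |z − 10| < (25/2)ϵ.
Take δ = min(5, (25/2)ϵ). Then 0 < |z − 10| < δ gives both |z − 10| < 5 and |z − 10| < (25/2)ϵ, so |4/z − (2/5)| < ϵ.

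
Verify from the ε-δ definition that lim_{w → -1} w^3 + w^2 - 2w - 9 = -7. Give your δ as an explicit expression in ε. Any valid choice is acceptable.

δ = min(1, ε/6)

Fix ε > 0. We want δ > 0 such that 0 < |w + 1| < δ implies |(w^3 + w^2 - 2w - 9) + 7| < ε.
(w^3 + w^2 - 2w - 9) + 7 = w^3 + w^2 - 2w - 2 = (w + 1)(w^2 - 2).
So |(w^3 + w^2 - 2w - 9) + 7| = |w + 1|·|w^2 - 2|.
Require δ ≤ 1. Then |w + 1| < 1 gives |w| < 2, and by the triangle inequality |w^2 - 2| ≤ 2^2 + 2 = 6.
Hence |(w^3 + w^2 - 2w - 9) + 7| ≤ 6|w + 1| < ε provided |w + 1| < ε/6.
Take δ = min(1, ε/6). Then 0 < |w + 1| < δ gives both |w + 1| < 1 and |w + 1| < ε/6, so |(w^3 + w^2 - 2w - 9) + 7| < ε.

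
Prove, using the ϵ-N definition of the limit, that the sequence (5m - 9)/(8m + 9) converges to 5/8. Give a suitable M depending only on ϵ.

M = (117/64)/ϵ

Suppose ϵ > 0. For m ≥ 1, |(5m - 9)/(8m + 9) − (5/8)| = |-117|/(8(8m + 9)) = 117/(8(8m + 9)).
Since 8m + 9 ≥ 8m for m ≥ 1, this is ≤ 117/(8·8m) = (117/64)/m.
So |(5m - 9)/(8m + 9) − (5/8)| < ϵ whenever m > (117/64)/ϵ.
Take M = (117/64)/ϵ. If m > M then |(5m - 9)/(8m + 9) − (5/8)| ≤ (117/64)/m < ϵ.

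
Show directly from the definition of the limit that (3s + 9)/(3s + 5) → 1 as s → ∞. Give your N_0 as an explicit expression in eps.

N_0 = (4/3)/eps

Let eps > 0. We seek N_0 > 0 such that s > N_0 implies |(3s + 9)/(3s + 5) − 1| < eps.
(3s + 9)/(3s + 5) − 1 = (3(3s + 9) − 3(3s + 5)) / (3(3s + 5)) = 12/(3(3s + 5)).
For s > 0 we have 3s + 5 > 3s, so |(3s + 9)/(3s + 5) − 1| = 12/(3(3s + 5)) < 12/(3·3s) = (4/3)/s.
Thus |(3s + 9)/(3s + 5) − 1| < eps whenever s > (4/3)/eps.
Take N_0 = (4/3)/eps. If s > N_0 then |(3s + 9)/(3s + 5) − 1| < (4/3)/s < eps.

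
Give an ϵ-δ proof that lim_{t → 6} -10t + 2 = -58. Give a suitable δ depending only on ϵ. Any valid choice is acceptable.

δ = ϵ/10

Let ϵ > 0. We need δ > 0 so that 0 < |t − 6| < δ implies |(-10t + 2) + 58| < ϵ.
|(-10t + 2) + 58| = |-10t + 60| = 10|t − 6|.
So 10|t − 6| < ϵ exactly when |t − 6| < ϵ/10.
Choosing δ = ϵ/10 gives |(-10t + 2) + 58| = 10|t − 6| < ϵ whenever |t − 6| < δ.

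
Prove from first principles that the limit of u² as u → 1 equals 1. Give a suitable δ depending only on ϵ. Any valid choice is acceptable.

δ = min(1, ϵ/3)

Suppose ϵ > 0. We seek δ > 0 with 0 < |u − 1| < δ ⇒ |u² − 1| < ϵ.
Factor: u² − 1 = (u − 1)(u + 1), so |u² − 1| = |u − 1|·|u + 1|.
Restrict δ ≤ 1. Then |u − 1| < 1 gives |u| < 2, so by the triangle inequality |u + 1| ≤ 2 + 1 = 3.
Hence |u² − 1| ≤ 3|u − 1|, which is < ϵ once |u − 1| < ϵ/3.
Take δ = min(1, ϵ/3). If 0 < |u − 1| < δ then both bounds hold and |u² − 1| ≤ 3|u − 1| < 3·(ϵ/3) = ϵ.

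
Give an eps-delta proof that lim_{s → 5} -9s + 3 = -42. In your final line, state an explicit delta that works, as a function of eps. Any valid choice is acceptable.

delta = eps/9

Suppose eps > 0. We need delta > 0 so that 0 < |s − 5| < delta implies |(-9s + 3) + 42| < eps.
Since (-9s + 3) + 42 = -9(s − 5), we have |(-9s + 3) + 42| = 9|s − 5|.
Thus it suffices that |s − 5| < eps/9.
Choosing delta = eps/9 gives |(-9s + 3) + 42| = 9|s − 5| < eps whenever |s − 5| < delta.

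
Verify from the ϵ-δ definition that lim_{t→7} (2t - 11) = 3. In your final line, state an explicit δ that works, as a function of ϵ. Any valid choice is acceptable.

δ = ϵ/2

Let ϵ > 0. We need δ > 0 so that 0 < |t − 7| < δ implies |(2t - 11) − 3| < ϵ.
|(2t - 11) − 3| = |2t - 14| = 2|t − 7|.
Thus it suffices that |t − 7| < ϵ/2.
Take δ = ϵ/2. If 0 < |t − 7| < δ then |(2t - 11) − 3| = 2|t − 7| < 2·(ϵ/2) = ϵ.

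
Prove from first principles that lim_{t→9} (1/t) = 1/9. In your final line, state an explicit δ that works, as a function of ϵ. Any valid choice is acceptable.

δ = min(9/2, (81/2)ϵ)

Suppose ϵ > 0. We seek δ > 0 such that 0 < |t − 9| < δ implies |1/t − (1/9)| < ϵ.
|1/t − (1/9)| = |9 − t|/(9·|t|) = |t − 9|/(9|t|).
Restrict δ ≤ 9/2. Then |t − 9| < 9/2 gives |t| > 9/2, so 9|t| > 81/2.
Then |1/t − (1/9)| < |t − 9|/(81/2), which is < ϵ when |t − 9| < (81/2)ϵ.
Take δ = min(9/2, (81/2)ϵ). Then 0 < |t − 9| < δ gives both |t − 9| < 9/2 and |t − 9| < (81/2)ϵ, so |1/t − (1/9)| < ϵ.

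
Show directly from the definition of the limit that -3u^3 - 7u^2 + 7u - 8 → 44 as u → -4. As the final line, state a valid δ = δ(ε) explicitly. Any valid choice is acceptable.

Suppose ε > 0. We want δ > 0 such that 0 < |u + 4| < δ implies |(-3u^3 - 7u^2 + 7u - 8) − 44| < ε.
(-3u^3 - 7u^2 + 7u - 8) − 44 = -3u^3 - 7u^2 + 7u - 52 = (u + 4)(-3u^2 + 5u - 13).
So |(-3u^3 - 7u^2 + 7u - 8) − 44| = |u + 4|·|-3u^2 + 5u - 13|.
Assume first that |u + 4| < 1, so |u| < 5. Then |-3u^2 + 5u - 13| ≤ 3·5^2 + 5·5 + 13 = 113.
Hence |(-3u^3 - 7u^2 + 7u - 8) − 44| ≤ 113|u + 4| < ε provided |u + 4| < ε/113.
Take δ = min(1, ε/113). Then 0 < |u + 4| < δ gives both |u + 4| < 1 and |u + 4| < ε/113, so |(-3u^3 - 7u^2 + 7u - 8) − 44| < ε.

δ = min(1, ε/113)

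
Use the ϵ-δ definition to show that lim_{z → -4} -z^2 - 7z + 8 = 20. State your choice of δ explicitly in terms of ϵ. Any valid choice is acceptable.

δ = min(1, ϵ/8)

Let ϵ > 0 be given. We want δ > 0 such that 0 < |z + 4| < δ implies |(-z^2 - 7z + 8) − 20| < ϵ.
(-z^2 - 7z + 8) − 20 = -z^2 - 7z - 12 = (z + 4)(-z - 3).
So |(-z^2 - 7z + 8) − 20| = |z + 4|·|-z - 3|.
Assume first that |z + 4| < 1, so |z| < 5. Then |-z - 3| ≤ 5 + 3 = 8.
Hence |(-z^2 - 7z + 8) − 20| ≤ 8|z + 4| < ϵ provided |z + 4| < ϵ/8.
Choosing δ = min(1, ϵ/8) ensures both conditions, hence |(-z^2 - 7z + 8) − 20| < ϵ.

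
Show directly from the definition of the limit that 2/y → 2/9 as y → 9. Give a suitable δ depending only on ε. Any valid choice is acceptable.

Fix ε > 0. We seek δ > 0 such that 0 < |y − 9| < δ implies |2/y − (2/9)| < ε.
|2/y − (2/9)| = 2·|9 − y|/(9·|y|) = 2|y − 9|/(9|y|).
Restrict δ ≤ 9/2. Then |y − 9| < 9/2 gives |y| > 9/2, so 9|y| > 81/2.
Then |2/y − (2/9)| < 2|y − 9|/(81/2), which is < ε when |y − 9| < (81/4)ε.
Take δ = min(9/2, (81/4)ε). Then 0 < |y − 9| < δ gives both |y − 9| < 9/2 and |y − 9| < (81/4)ε, so |2/y − (2/9)| < ε.

δ = min(9/2, (81/4)ε)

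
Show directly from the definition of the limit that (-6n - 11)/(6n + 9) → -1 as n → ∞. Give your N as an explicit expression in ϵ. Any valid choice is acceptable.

Fix ϵ > 0. For n ≥ 1, |(-6n - 11)/(6n + 9) + 1| = |-12|/(6(6n + 9)) = 12/(6(6n + 9)).
Since 6n + 9 ≥ 6n for n ≥ 1, this is ≤ 12/(6·6n) = (1/3)/n.
So |(-6n - 11)/(6n + 9) + 1| < ϵ whenever n > (1/3)/ϵ.
Take N = (1/3)/ϵ. If n > N then |(-6n - 11)/(6n + 9) + 1| ≤ (1/3)/n < ϵ.

N = (1/3)/ϵ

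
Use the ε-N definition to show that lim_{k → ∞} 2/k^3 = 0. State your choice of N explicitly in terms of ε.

Let ε > 0. For k ≥ 1, |2/k^3 − 0| = 2/k^3.
2/k^3 < ε ⇔ k^3 > 2/ε ⇔ k > (2/ε)^{1/3}.
Take N = (2/ε)^{1/3}. Then k > N implies 2/k^3 < ε.

N = (2/ε)^{1/3}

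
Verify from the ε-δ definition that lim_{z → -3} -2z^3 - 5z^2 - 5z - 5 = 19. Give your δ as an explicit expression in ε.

δ = min(1, ε/44)

Let ε > 0 be given. We want δ > 0 such that 0 < |z + 3| < δ implies |(-2z^3 - 5z^2 - 5z - 5) − 19| < ε.
(-2z^3 - 5z^2 - 5z - 5) − 19 = -2z^3 - 5z^2 - 5z - 24 = (z + 3)(-2z^2 + z - 8).
So |(-2z^3 - 5z^2 - 5z - 5) − 19| = |z + 3|·|-2z^2 + z - 8|.
Require δ ≤ 1. Then |z + 3| < 1 gives |z| < 4, and by the triangle inequality |-2z^2 + z - 8| ≤ 2·4^2 + 4 + 8 = 44.
Hence |(-2z^3 - 5z^2 - 5z - 5) − 19| ≤ 44|z + 3| < ε provided |z + 3| < ε/44.
Take δ = min(1, ε/44). Then 0 < |z + 3| < δ gives both |z + 3| < 1 and |z + 3| < ε/44, so |(-2z^3 - 5z^2 - 5z - 5) − 19| < ε.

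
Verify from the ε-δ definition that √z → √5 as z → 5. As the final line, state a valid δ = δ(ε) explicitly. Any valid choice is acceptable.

Fix ε > 0. We want δ > 0 such that 0 < |z − 5| < δ implies |√z − √5| < ε.
Multiplying by the conjugate, |√z − √5| = |z − 5|/(√z + √5).
Restrict δ ≤ 5 so that |z − 5| < 5 forces z > 0, and then √z + √5 > √5.
Hence |√z − √5| < |z − 5|/√5, which is < ε once |z − 5| < √5·ε.
Take δ = min(5, √5·ε). If 0 < |z − 5| < δ then z > 0 and |√z − √5| < |z − 5|/√5 < ε.

δ = min(5, √5·ε)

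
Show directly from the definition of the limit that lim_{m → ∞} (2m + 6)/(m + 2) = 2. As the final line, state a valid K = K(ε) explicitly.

K = 2/ε

Suppose ε > 0. For m ≥ 1, |(2m + 6)/(m + 2) − 2| = |2|/((m + 2)) = 2/((m + 2)).
Since m + 2 ≥ m for m ≥ 1, this is ≤ 2/(m) = 2/m.
So |(2m + 6)/(m + 2) − 2| < ε whenever m > 2/ε.
Take K = 2/ε. If m > K then |(2m + 6)/(m + 2) − 2| ≤ 2/m < ε.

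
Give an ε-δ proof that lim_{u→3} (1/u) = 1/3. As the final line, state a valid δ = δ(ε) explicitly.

δ = min(3/2, (9/2)ε)

Suppose ε > 0. We seek δ > 0 such that 0 < |u − 3| < δ implies |1/u − (1/3)| < ε.
|1/u − (1/3)| = |3 − u|/(3·|u|) = |u − 3|/(3|u|).
Require δ ≤ 3/2 so that |u| > 3 − 3/2 = 3/2, hence 3|u| > 9/2.
Then |1/u − (1/3)| < |u − 3|/(9/2), which is < ε when |u − 3| < (9/2)ε.
Take δ = min(3/2, (9/2)ε). Then 0 < |u − 3| < δ gives both |u − 3| < 3/2 and |u − 3| < (9/2)ε, so |1/u − (1/3)| < ε.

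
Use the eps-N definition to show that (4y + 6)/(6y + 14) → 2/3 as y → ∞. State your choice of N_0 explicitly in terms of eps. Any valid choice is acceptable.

N_0 = (5/9)/eps

Fix eps > 0. We seek N_0 > 0 such that y > N_0 implies |(4y + 6)/(6y + 14) − (2/3)| < eps.
(4y + 6)/(6y + 14) − (2/3) = (6(4y + 6) − 4(6y + 14)) / (6(6y + 14)) = -20/(6(6y + 14)).
For y > 0 we have 6y + 14 > 6y, so |(4y + 6)/(6y + 14) − (2/3)| = 20/(6(6y + 14)) < 20/(6·6y) = (5/9)/y.
Thus |(4y + 6)/(6y + 14) − (2/3)| < eps whenever y > (5/9)/eps.
Take N_0 = (5/9)/eps. If y > N_0 then |(4y + 6)/(6y + 14) − (2/3)| < (5/9)/y < eps.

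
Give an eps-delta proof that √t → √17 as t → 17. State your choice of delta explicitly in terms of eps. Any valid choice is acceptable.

Let eps > 0 be given. We want delta > 0 such that 0 < |t − 17| < delta implies |√t − √17| < eps.
Rationalise: √t − √17 = (t − 17)/(√t + √17), so |√t − √17| = |t − 17|/(√t + √17).
Restrict delta ≤ 17 so that |t − 17| < 17 forces t > 0, and then √t + √17 > √17.
Hence |√t − √17| < |t − 17|/√17, which is < eps once |t − 17| < √17·eps.
Take delta = min(17, √17·eps). If 0 < |t − 17| < delta then t > 0 and |√t − √17| < |t − 17|/√17 < eps.

delta = min(17, √17·eps)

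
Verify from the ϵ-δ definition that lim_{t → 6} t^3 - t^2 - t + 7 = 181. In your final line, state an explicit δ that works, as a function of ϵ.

δ = min(2, ϵ/133)

Let ϵ > 0 be given. We want δ > 0 such that 0 < |t − 6| < δ implies |(t^3 - t^2 - t + 7) − 181| < ϵ.
(t^3 - t^2 - t + 7) − 181 = t^3 - t^2 - t - 174 = (t − 6)(t^2 + 5t + 29).
So |(t^3 - t^2 - t + 7) − 181| = |t − 6|·|t^2 + 5t + 29|.
Assume first that |t − 6| < 2, so |t| < 8. Then |t^2 + 5t + 29| ≤ 8^2 + 5·8 + 29 = 133.
Hence |(t^3 - t^2 - t + 7) − 181| ≤ 133|t − 6| < ϵ provided |t − 6| < ϵ/133.
Take δ = min(2, ϵ/133). Then 0 < |t − 6| < δ gives both |t − 6| < 2 and |t − 6| < ϵ/133, so |(t^3 - t^2 - t + 7) − 181| < ϵ.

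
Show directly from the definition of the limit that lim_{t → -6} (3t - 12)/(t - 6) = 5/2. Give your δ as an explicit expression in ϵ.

Let ϵ > 0. We want δ > 0 with 0 < |t + 6| < δ ⇒ |(3t - 12)/(t - 6) − (5/2)| < ϵ.
Combining over a common denominator, (3t - 12)/(t - 6) − (5/2) = [(3t - 12)·(-12) − (-30)·(t - 6)] / [(-12)·(t - 6)] = -6(t + 6) / ((-12)(t - 6)).
So |(3t - 12)/(t - 6) − (5/2)| = 6|t + 6| / (12·|t − 6|).
Require δ ≤ 6, so |t − 6| ≥ |-12| − |t + 6| > 12 − 6 = 6.
Hence |(3t - 12)/(t - 6) − (5/2)| < 6|t + 6|/(12·6) = (1/12)|t + 6|, which is < ϵ once |t + 6| < 12ϵ.
Take δ = min(6, 12ϵ). Then 0 < |t + 6| < δ forces both bounds, so |(3t - 12)/(t - 6) − (5/2)| < ϵ.

δ = min(6, 12ϵ)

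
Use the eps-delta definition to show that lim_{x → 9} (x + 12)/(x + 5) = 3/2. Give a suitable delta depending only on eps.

Fix eps > 0. We want delta > 0 with 0 < |x − 9| < delta ⇒ |(x + 12)/(x + 5) − (3/2)| < eps.
Combining over a common denominator, (x + 12)/(x + 5) − (3/2) = [(x + 12)·14 − 21·(x + 5)] / [14·(x + 5)] = -7(x − 9) / (14(x + 5)).
So |(x + 12)/(x + 5) − (3/2)| = 7|x − 9| / (14·|x + 5|).
Require delta ≤ 7, so |x + 5| ≥ |14| − |x − 9| > 14 − 7 = 7.
Hence |(x + 12)/(x + 5) − (3/2)| < 7|x − 9|/(14·7) = (1/14)|x − 9|, which is < eps once |x − 9| < 14eps.
Take delta = min(7, 14eps). Then 0 < |x − 9| < delta forces both bounds, so |(x + 12)/(x + 5) − (3/2)| < eps.

delta = min(7, 14eps)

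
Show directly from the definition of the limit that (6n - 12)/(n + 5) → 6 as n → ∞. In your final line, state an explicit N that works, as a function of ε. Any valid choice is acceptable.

N = 42/ε

Fix ε > 0. For n ≥ 1, |(6n - 12)/(n + 5) − 6| = |-42|/((n + 5)) = 42/((n + 5)).
Since n + 5 ≥ n for n ≥ 1, this is ≤ 42/(n) = 42/n.
So |(6n - 12)/(n + 5) − 6| < ε whenever n > 42/ε.
Take N = 42/ε. If n > N then |(6n - 12)/(n + 5) − 6| ≤ 42/n < ε.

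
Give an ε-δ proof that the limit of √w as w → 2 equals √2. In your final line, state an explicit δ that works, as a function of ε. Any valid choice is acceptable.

δ = min(2, √2·ε)

Fix ε > 0. We want δ > 0 such that 0 < |w − 2| < δ implies |√w − √2| < ε.
Rationalise: √w − √2 = (w − 2)/(√w + √2), so |√w − √2| = |w − 2|/(√w + √2).
Restrict δ ≤ 2 so that |w − 2| < 2 forces w > 0, and then √w + √2 > √2.
Hence |√w − √2| < |w − 2|/√2, which is < ε once |w − 2| < √2·ε.
Take δ = min(2, √2·ε). If 0 < |w − 2| < δ then w > 0 and |√w − √2| < |w − 2|/√2 < ε.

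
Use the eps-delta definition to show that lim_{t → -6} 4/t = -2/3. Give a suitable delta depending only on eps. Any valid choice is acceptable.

Let eps > 0 be given. We seek delta > 0 such that 0 < |t + 6| < delta implies |4/t + 2/3| < eps.
|4/t + 2/3| = 4·|-6 − t|/(6·|t|) = 4|t + 6|/(6|t|).
Require delta ≤ 3 so that |t| > 6 − 3 = 3, hence 6|t| > 18.
Then |4/t + 2/3| < 4|t + 6|/18, which is < eps when |t + 6| < (9/2)eps.
Take delta = min(3, (9/2)eps). Then 0 < |t + 6| < delta gives both |t + 6| < 3 and |t + 6| < (9/2)eps, so |4/t + 2/3| < eps.

delta = min(3, (9/2)eps)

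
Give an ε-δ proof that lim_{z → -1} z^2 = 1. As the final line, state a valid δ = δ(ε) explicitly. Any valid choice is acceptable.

δ = min(2, ε/4)

Fix ε > 0. We seek δ > 0 with 0 < |z + 1| < δ ⇒ |z^2 − 1| < ε.
Factor: z^2 − 1 = (z + 1)(z - 1), so |z^2 − 1| = |z + 1|·|z - 1|.
Restrict δ ≤ 2. Then |z + 1| < 2 gives |z| < 3, so by the triangle inequality |z - 1| ≤ 3 + 1 = 4.
Hence |z^2 − 1| ≤ 4|z + 1|, which is < ε once |z + 1| < ε/4.
Take δ = min(2, ε/4). If 0 < |z + 1| < δ then both bounds hold and |z^2 − 1| ≤ 4|z + 1| < 4·(ε/4) = ε.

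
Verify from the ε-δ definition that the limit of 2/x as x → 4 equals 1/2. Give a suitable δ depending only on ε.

Suppose ε > 0. We seek δ > 0 such that 0 < |x − 4| < δ implies |2/x − (1/2)| < ε.
|2/x − (1/2)| = 2·|4 − x|/(4·|x|) = 2|x − 4|/(4|x|).
Restrict δ ≤ 2. Then |x − 4| < 2 gives |x| > 2, so 4|x| > 8.
Then |2/x − (1/2)| < 2|x − 4|/8, which is < ε when |x − 4| < 4ε.
Take δ = min(2, 4ε). Then 0 < |x − 4| < δ gives both |x − 4| < 2 and |x − 4| < 4ε, so |2/x − (1/2)| < ε.

δ = min(2, 4ε)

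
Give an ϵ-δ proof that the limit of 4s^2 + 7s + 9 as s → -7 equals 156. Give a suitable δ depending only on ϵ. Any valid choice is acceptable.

Fix ϵ > 0. We want δ > 0 such that 0 < |s + 7| < δ implies |(4s^2 + 7s + 9) − 156| < ϵ.
(4s^2 + 7s + 9) − 156 = 4s^2 + 7s - 147 = (s + 7)(4s - 21).
So |(4s^2 + 7s + 9) − 156| = |s + 7|·|4s - 21|.
Require δ ≤ 1. Then |s + 7| < 1 gives |s| < 8, and by the triangle inequality |4s - 21| ≤ 4·8 + 21 = 53.
Hence |(4s^2 + 7s + 9) − 156| ≤ 53|s + 7| < ϵ provided |s + 7| < ϵ/53.
Choosing δ = min(1, ϵ/53) ensures both conditions, hence |(4s^2 + 7s + 9) − 156| < ϵ.

δ = min(1, ϵ/53)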